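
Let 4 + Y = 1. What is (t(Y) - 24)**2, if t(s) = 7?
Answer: 289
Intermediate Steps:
Y = -3 (Y = -4 + 1 = -3)
(t(Y) - 24)**2 = (7 - 24)**2 = (-17)**2 = 289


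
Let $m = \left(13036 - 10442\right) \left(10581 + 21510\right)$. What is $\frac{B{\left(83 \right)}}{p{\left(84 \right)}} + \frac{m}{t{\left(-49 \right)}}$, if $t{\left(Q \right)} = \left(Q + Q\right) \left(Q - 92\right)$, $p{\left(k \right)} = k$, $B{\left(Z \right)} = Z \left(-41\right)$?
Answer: $\frac{165368521}{27636} \approx 5983.8$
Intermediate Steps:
$B{\left(Z \right)} = - 41 Z$
$t{\left(Q \right)} = 2 Q \left(-92 + Q\right)$
$m = 83244054$ ($m = 2594 \cdot 32091 = 83244054$)
$\frac{B{\left(83 \right)}}{p{\left(84 \right)}} + \frac{m}{t{\left(-49 \right)}} = \frac{\left(-41\right) 83}{84} + \frac{83244054}{2 \left(-49\right) \left(-92 - 49\right)} = \left(-3403\right) \frac{1}{84} + \frac{83244054}{2 \left(-49\right) \left(-141\right)} = - \frac{3403}{84} + \frac{83244054}{13818} = - \frac{3403}{84} + 83244054 \cdot \frac{1}{13818} = - \frac{3403}{84} + \frac{13874009}{2303} = \frac{165368521}{27636}$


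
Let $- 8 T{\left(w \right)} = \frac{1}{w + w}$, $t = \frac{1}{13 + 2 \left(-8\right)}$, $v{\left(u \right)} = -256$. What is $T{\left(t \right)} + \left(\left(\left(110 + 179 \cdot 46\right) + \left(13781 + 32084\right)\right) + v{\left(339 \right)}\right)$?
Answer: $\frac{863251}{16} \approx 53953.0$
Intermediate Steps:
$t = - \frac{1}{3}$ ($t = \frac{1}{13 - 16} = \frac{1}{-3} = - \frac{1}{3} \approx -0.33333$)
$T{\left(w \right)} = - \frac{1}{16 w}$ ($T{\left(w \right)} = - \frac{1}{8 \left(w + w\right)} = - \frac{1}{8 \cdot 2 w} = - \frac{\frac{1}{2} \frac{1}{w}}{8} = - \frac{1}{16 w}$)
$T{\left(t \right)} + \left(\left(\left(110 + 179 \cdot 46\right) + \left(13781 + 32084\right)\right) + v{\left(339 \right)}\right) = - \frac{1}{16 \left(- \frac{1}{3}\right)} + \left(\left(\left(110 + 179 \cdot 46\right) + \left(13781 + 32084\right)\right) - 256\right) = \left(- \frac{1}{16}\right) \left(-3\right) + \left(\left(\left(110 + 8234\right) + 45865\right) - 256\right) = \frac{3}{16} + \left(\left(8344 + 45865\right) - 256\right) = \frac{3}{16} + \left(54209 - 256\right) = \frac{3}{16} + 53953 = \frac{863251}{16}$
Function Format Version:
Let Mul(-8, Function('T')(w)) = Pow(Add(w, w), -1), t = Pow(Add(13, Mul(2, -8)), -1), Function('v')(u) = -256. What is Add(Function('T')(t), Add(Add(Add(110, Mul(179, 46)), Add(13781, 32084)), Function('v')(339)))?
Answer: Rational(863251, 16) ≈ 53953.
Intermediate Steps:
t = Rational(-1, 3) (t = Pow(Add(13, -16), -1) = Pow(-3, -1) = Rational(-1, 3) ≈ -0.33333)
Function('T')(w) = Mul(Rational(-1, 16), Pow(w, -1)) (Function('T')(w) = Mul(Rational(-1, 8), Pow(Add(w, w), -1)) = Mul(Rational(-1, 8), Pow(Mul(2, w), -1)) = Mul(Rational(-1, 8), Mul(Rational(1, 2), Pow(w, -1))) = Mul(Rational(-1, 16), Pow(w, -1)))
Add(Function('T')(t), Add(Add(Add(110, Mul(179, 46)), Add(13781, 32084)), Function('v')(339))) = Add(Mul(Rational(-1, 16), Pow(Rational(-1, 3), -1)), Add(Add(Add(110, Mul(179, 46)), Add(13781, 32084)), -256)) = Add(Mul(Rational(-1, 16), -3), Add(Add(Add(110, 8234), 45865), -256)) = Add(Rational(3, 16), Add(Add(8344, 45865), -256)) = Add(Rational(3, 16), Add(54209, -256)) = Add(Rational(3, 16), 53953) = Rational(863251, 16)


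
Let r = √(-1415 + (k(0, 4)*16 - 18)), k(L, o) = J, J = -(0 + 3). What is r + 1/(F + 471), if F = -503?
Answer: -1/32 + I*√1481 ≈ -0.03125 + 38.484*I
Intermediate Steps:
J = -3 (J = -1*3 = -3)
k(L, o) = -3
r = I*√1481 (r = √(-1415 + (-3*16 - 18)) = √(-1415 + (-48 - 18)) = √(-1415 - 66) = √(-1481) = I*√1481 ≈ 38.484*I)
r + 1/(F + 471) = I*√1481 + 1/(-503 + 471) = I*√1481 + 1/(-32) = I*√1481 - 1/32 = -1/32 + I*√1481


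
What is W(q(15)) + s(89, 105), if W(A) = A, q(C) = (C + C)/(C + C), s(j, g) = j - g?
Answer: -15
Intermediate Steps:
q(C) = 1 (q(C) = (2*C)/((2*C)) = (2*C)*(1/(2*C)) = 1)
W(q(15)) + s(89, 105) = 1 + (89 - 1*105) = 1 + (89 - 105) = 1 - 16 = -15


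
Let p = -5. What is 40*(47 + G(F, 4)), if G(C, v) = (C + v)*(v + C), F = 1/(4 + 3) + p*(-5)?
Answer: 1756760/49 ≈ 35852.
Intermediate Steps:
F = 176/7 (F = 1/(4 + 3) - 5*(-5) = 1/7 + 25 = ⅐ + 25 = 176/7 ≈ 25.143)
G(C, v) = (C + v)² (G(C, v) = (C + v)*(C + v) = (C + v)²)
40*(47 + G(F, 4)) = 40*(47 + (176/7 + 4)²) = 40*(47 + (204/7)²) = 40*(47 + 41616/49) = 40*(43919/49) = 1756760/49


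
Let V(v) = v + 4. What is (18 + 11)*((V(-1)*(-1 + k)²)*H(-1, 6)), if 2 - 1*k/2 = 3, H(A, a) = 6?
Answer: 4698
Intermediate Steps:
k = -2 (k = 4 - 2*3 = 4 - 6 = -2)
V(v) = 4 + v
(18 + 11)*((V(-1)*(-1 + k)²)*H(-1, 6)) = (18 + 11)*(((4 - 1)*(-1 - 2)²)*6) = 29*((3*(-3)²)*6) = 29*((3*9)*6) = 29*(27*6) = 29*162 = 4698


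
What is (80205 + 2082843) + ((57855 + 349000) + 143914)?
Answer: 2713817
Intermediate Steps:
(80205 + 2082843) + ((57855 + 349000) + 143914) = 2163048 + (406855 + 143914) = 2163048 + 550769 = 2713817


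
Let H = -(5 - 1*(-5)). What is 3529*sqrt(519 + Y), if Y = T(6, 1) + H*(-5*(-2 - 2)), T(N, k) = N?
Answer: 17645*sqrt(13) ≈ 63620.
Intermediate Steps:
H = -10 (H = -(5 + 5) = -1*10 = -10)
Y = -194 (Y = 6 - (-50)*(-2 - 2) = 6 - (-50)*(-4) = 6 - 10*20 = 6 - 200 = -194)
3529*sqrt(519 + Y) = 3529*sqrt(519 - 194) = 3529*sqrt(325) = 3529*(5*sqrt(13)) = 17645*sqrt(13)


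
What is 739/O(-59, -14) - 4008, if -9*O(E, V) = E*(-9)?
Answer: -237211/59 ≈ -4020.5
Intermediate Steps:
O(E, V) = E (O(E, V) = -E*(-9)/9 = -(-1)*E = E)
739/O(-59, -14) - 4008 = 739/(-59) - 4008 = 739*(-1/59) - 4008 = -739/59 - 4008 = -237211/59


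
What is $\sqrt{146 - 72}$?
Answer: $\sqrt{74} \approx 8.6023$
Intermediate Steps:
$\sqrt{146 - 72} = \sqrt{74}$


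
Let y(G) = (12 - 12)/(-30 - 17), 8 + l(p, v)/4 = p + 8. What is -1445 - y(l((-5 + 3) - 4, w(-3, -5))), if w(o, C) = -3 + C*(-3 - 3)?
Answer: -1445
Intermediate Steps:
w(o, C) = -3 - 6*C (w(o, C) = -3 + C*(-6) = -3 - 6*C)
l(p, v) = 4*p (l(p, v) = -32 + 4*(p + 8) = -32 + 4*(8 + p) = -32 + (32 + 4*p) = 4*p)
y(G) = 0 (y(G) = 0/(-47) = 0*(-1/47) = 0)
-1445 - y(l((-5 + 3) - 4, w(-3, -5))) = -1445 - 1*0 = -1445 + 0 = -1445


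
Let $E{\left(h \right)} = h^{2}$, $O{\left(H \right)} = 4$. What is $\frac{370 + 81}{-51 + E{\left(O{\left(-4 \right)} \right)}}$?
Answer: $- \frac{451}{35} \approx -12.886$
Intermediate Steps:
$\frac{370 + 81}{-51 + E{\left(O{\left(-4 \right)} \right)}} = \frac{370 + 81}{-51 + 4^{2}} = \frac{451}{-51 + 16} = \frac{451}{-35} = 451 \left(- \frac{1}{35}\right) = - \frac{451}{35}$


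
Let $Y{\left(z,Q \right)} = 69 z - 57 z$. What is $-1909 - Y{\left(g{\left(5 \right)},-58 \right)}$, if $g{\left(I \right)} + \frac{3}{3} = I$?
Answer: $-1957$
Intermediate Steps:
$g{\left(I \right)} = -1 + I$
$Y{\left(z,Q \right)} = 12 z$
$-1909 - Y{\left(g{\left(5 \right)},-58 \right)} = -1909 - 12 \left(-1 + 5\right) = -1909 - 12 \cdot 4 = -1909 - 48 = -1957$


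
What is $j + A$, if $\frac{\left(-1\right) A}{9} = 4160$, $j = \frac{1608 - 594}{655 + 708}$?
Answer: $- \frac{51029706}{1363} \approx -37439.0$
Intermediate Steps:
$j = \frac{1014}{1363} \approx 0.74395$
$A = -37440$ ($A = \left(-9\right) 4160 = -37440$)
$j + A = \frac{1014}{1363} - 37440 = - \frac{51029706}{1363}$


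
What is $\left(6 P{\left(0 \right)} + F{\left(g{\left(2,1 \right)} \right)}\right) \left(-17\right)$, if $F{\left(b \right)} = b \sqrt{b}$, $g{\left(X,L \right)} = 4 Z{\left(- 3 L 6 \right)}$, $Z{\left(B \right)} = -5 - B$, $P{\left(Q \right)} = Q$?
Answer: $- 1768 \sqrt{13} \approx -6374.6$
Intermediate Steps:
$g{\left(X,L \right)} = -20 + 72 L$ ($g{\left(X,L \right)} = 4 \left(-5 - - 3 L 6\right) = 4 \left(-5 - - 18 L\right) = 4 \left(-5 + 18 L\right) = -20 + 72 L$)
$F{\left(b \right)} = b^{\frac{3}{2}}$
$\left(6 P{\left(0 \right)} + F{\left(g{\left(2,1 \right)} \right)}\right) \left(-17\right) = \left(6 \cdot 0 + \left(-20 + 72 \cdot 1\right)^{\frac{3}{2}}\right) \left(-17\right) = \left(0 + \left(-20 + 72\right)^{\frac{3}{2}}\right) \left(-17\right) = \left(0 + 52^{\frac{3}{2}}\right) \left(-17\right) = \left(0 + 104 \sqrt{13}\right) \left(-17\right) = 104 \sqrt{13} \left(-17\right) = - 1768 \sqrt{13}$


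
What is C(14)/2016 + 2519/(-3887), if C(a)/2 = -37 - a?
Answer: -912463/1306032 ≈ -0.69865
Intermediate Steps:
C(a) = -74 - 2*a (C(a) = 2*(-37 - a) = -74 - 2*a)
C(14)/2016 + 2519/(-3887) = (-74 - 2*14)/2016 + 2519/(-3887) = (-74 - 28)*(1/2016) + 2519*(-1/3887) = -102*1/2016 - 2519/3887 = -17/336 - 2519/3887 = -912463/1306032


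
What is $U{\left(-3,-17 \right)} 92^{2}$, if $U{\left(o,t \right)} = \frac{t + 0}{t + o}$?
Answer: $\frac{35972}{5} \approx 7194.4$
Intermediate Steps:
$U{\left(o,t \right)} = \frac{t}{o + t}$
$U{\left(-3,-17 \right)} 92^{2} = - \frac{17}{-3 - 17} \cdot 92^{2} = - \frac{17}{-20} \cdot 8464 = \left(-17\right) \left(- \frac{1}{20}\right) 8464 = \frac{17}{20} \cdot 8464 = \frac{35972}{5}$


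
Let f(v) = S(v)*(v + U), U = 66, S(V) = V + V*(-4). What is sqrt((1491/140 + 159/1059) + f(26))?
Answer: I*sqrt(89284838915)/3530 ≈ 84.647*I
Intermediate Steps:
S(V) = -3*V (S(V) = V - 4*V = -3*V)
f(v) = -3*v*(66 + v) (f(v) = (-3*v)*(v + 66) = (-3*v)*(66 + v) = -3*v*(66 + v))
sqrt((1491/140 + 159/1059) + f(26)) = sqrt((1491/140 + 159/1059) - 3*26*(66 + 26)) = sqrt((1491*(1/140) + 159*(1/1059)) - 3*26*92) = sqrt((213/20 + 53/353) - 7176) = sqrt(76249/7060 - 7176) = sqrt(-50586311/7060) = I*sqrt(89284838915)/3530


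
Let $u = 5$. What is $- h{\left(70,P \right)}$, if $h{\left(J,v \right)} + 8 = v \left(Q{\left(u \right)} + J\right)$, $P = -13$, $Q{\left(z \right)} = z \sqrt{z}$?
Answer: $918 + 65 \sqrt{5} \approx 1063.3$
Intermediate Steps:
$Q{\left(z \right)} = z^{\frac{3}{2}}$
$h{\left(J,v \right)} = -8 + v \left(J + 5 \sqrt{5}\right)$ ($h{\left(J,v \right)} = -8 + v \left(5^{\frac{3}{2}} + J\right) = -8 + v \left(5 \sqrt{5} + J\right) = -8 + v \left(J + 5 \sqrt{5}\right)$)
$- h{\left(70,P \right)} = - (-8 + 70 \left(-13\right) + 5 \left(-13\right) \sqrt{5}) = - (-8 - 910 - 65 \sqrt{5}) = - (-918 - 65 \sqrt{5}) = 918 + 65 \sqrt{5}$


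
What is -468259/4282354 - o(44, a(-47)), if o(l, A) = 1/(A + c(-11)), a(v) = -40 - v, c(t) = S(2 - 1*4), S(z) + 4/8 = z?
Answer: -12779039/38541186 ≈ -0.33157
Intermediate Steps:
S(z) = -½ + z
c(t) = -5/2 (c(t) = -½ + (2 - 1*4) = -½ + (2 - 4) = -½ - 2 = -5/2)
o(l, A) = 1/(-5/2 + A) (o(l, A) = 1/(A - 5/2) = 1/(-5/2 + A))
-468259/4282354 - o(44, a(-47)) = -468259/4282354 - 2/(-5 + 2*(-40 - 1*(-47))) = -468259*1/4282354 - 2/(-5 + 2*(-40 + 47)) = -468259/4282354 - 2/(-5 + 2*7) = -468259/4282354 - 2/(-5 + 14) = -468259/4282354 - 2/9 = -12779039/38541186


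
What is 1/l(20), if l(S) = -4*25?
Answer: -1/100 ≈ -0.010000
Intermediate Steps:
l(S) = -100
1/l(20) = 1/(-100) = -1/100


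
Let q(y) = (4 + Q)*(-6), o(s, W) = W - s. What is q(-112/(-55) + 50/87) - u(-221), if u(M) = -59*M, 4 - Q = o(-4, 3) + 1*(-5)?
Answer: -13075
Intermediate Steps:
Q = 2 (Q = 4 - ((3 - 1*(-4)) + 1*(-5)) = 4 - ((3 + 4) - 5) = 4 - (7 - 5) = 4 - 1*2 = 4 - 2 = 2)
q(y) = -36 (q(y) = (4 + 2)*(-6) = 6*(-6) = -36)
q(-112/(-55) + 50/87) - u(-221) = -36 - (-59)*(-221) = -36 - 1*13039 = -36 - 13039 = -13075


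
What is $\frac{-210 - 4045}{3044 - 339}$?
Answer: $- \frac{851}{541} \approx -1.573$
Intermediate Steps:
$\frac{-210 - 4045}{3044 - 339} = - \frac{4255}{2705} = \left(-4255\right) \frac{1}{2705} = - \frac{851}{541}$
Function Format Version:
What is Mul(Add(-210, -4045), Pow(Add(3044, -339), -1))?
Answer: Rational(-851, 541) ≈ -1.5730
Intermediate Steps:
Mul(Add(-210, -4045), Pow(Add(3044, -339), -1)) = Mul(-4255, Pow(2705, -1)) = Mul(-4255, Rational(1, 2705)) = Rational(-851, 541)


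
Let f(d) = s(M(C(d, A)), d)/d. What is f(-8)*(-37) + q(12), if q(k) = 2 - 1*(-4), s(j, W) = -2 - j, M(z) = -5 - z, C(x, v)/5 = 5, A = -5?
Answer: 271/2 ≈ 135.50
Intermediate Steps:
C(x, v) = 25 (C(x, v) = 5*5 = 25)
q(k) = 6 (q(k) = 2 + 4 = 6)
f(d) = 28/d (f(d) = (-2 - (-5 - 1*25))/d = (-2 - (-5 - 25))/d = (-2 - 1*(-30))/d = (-2 + 30)/d = 28/d)
f(-8)*(-37) + q(12) = (28/(-8))*(-37) + 6 = (28*(-⅛))*(-37) + 6 = -7/2*(-37) + 6 = 259/2 + 6 = 271/2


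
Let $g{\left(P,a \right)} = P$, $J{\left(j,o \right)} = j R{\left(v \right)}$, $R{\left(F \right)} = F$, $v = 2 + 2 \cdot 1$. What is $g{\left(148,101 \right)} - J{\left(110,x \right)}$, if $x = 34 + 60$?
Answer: $-292$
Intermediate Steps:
$x = 94$
$v = 4$ ($v = 2 + 2 = 4$)
$J{\left(j,o \right)} = 4 j$ ($J{\left(j,o \right)} = j 4 = 4 j$)
$g{\left(148,101 \right)} - J{\left(110,x \right)} = 148 - 4 \cdot 110 = 148 - 440 = -292$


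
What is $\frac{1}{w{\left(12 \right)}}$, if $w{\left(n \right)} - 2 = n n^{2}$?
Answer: $\frac{1}{1730} \approx 0.00057803$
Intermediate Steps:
$w{\left(n \right)} = 2 + n^{3}$ ($w{\left(n \right)} = 2 + n n^{2} = 2 + n^{3}$)
$\frac{1}{w{\left(12 \right)}} = \frac{1}{2 + 12^{3}} = \frac{1}{2 + 1728} = \frac{1}{1730}$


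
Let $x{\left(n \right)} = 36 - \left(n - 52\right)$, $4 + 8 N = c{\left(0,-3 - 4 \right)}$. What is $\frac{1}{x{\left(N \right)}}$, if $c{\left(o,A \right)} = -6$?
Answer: $\frac{4}{357} \approx 0.011204$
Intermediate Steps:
$N = - \frac{5}{4}$ ($N = - \frac{1}{2} + \frac{1}{8} \left(-6\right) = - \frac{1}{2} - \frac{3}{4} = - \frac{5}{4} \approx -1.25$)
$x{\left(n \right)} = 88 - n$ ($x{\left(n \right)} = 36 - \left(n - 52\right) = 36 - \left(-52 + n\right) = 88 - n$)
$\frac{1}{x{\left(N \right)}} = \frac{1}{88 - - \frac{5}{4}} = \frac{1}{88 + \frac{5}{4}} = \frac{1}{\frac{357}{4}} = \frac{4}{357}$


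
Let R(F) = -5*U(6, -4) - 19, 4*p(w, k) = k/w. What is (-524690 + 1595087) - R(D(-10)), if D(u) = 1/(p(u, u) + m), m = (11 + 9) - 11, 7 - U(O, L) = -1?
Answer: 1070456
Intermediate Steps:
U(O, L) = 8 (U(O, L) = 7 - 1*(-1) = 7 + 1 = 8)
p(w, k) = k/(4*w) (p(w, k) = (k/w)/4 = k/(4*w))
m = 9 (m = 20 - 11 = 9)
D(u) = 4/37 (D(u) = 1/(u/(4*u) + 9) = 1/(¼ + 9) = 1/(37/4) = 4/37)
R(F) = -59 (R(F) = -5*8 - 19 = -40 - 19 = -59)
(-524690 + 1595087) - R(D(-10)) = (-524690 + 1595087) - 1*(-59) = 1070397 + 59 = 1070456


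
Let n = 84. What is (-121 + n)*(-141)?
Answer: 5217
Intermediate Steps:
(-121 + n)*(-141) = (-121 + 84)*(-141) = -37*(-141) = 5217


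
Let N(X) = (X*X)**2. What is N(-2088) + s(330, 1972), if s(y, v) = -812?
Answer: 19007367744724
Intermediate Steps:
N(X) = X**4 (N(X) = (X**2)**2 = X**4)
N(-2088) + s(330, 1972) = (-2088)**4 - 812 = 19007367745536 - 812 = 19007367744724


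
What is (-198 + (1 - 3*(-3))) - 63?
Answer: -251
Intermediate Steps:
(-198 + (1 - 3*(-3))) - 63 = (-198 + (1 + 9)) - 63 = (-198 + 10) - 63 = -188 - 63 = -251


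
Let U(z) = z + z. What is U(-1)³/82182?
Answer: -4/41091 ≈ -9.7345e-5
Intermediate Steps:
U(z) = 2*z
U(-1)³/82182 = (2*(-1))³/82182 = (-2)³*(1/82182) = -8*1/82182 = -4/41091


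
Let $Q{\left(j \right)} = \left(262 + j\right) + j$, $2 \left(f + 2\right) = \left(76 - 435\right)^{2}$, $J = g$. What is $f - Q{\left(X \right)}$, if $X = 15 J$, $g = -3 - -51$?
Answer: $\frac{125473}{2} \approx 62737.0$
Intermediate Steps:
$g = 48$ ($g = -3 + 51 = 48$)
$J = 48$
$f = \frac{128877}{2}$ ($f = -2 + \frac{\left(76 - 435\right)^{2}}{2} = -2 + \frac{\left(-359\right)^{2}}{2} = -2 + \frac{1}{2} \cdot 128881 = -2 + \frac{128881}{2} = \frac{128877}{2} \approx 64439.0$)
$X = 720$ ($X = 15 \cdot 48 = 720$)
$Q{\left(j \right)} = 262 + 2 j$
$f - Q{\left(X \right)} = \frac{128877}{2} - \left(262 + 2 \cdot 720\right) = \frac{128877}{2} - \left(262 + 1440\right) = \frac{128877}{2} - 1702 = \frac{125473}{2}$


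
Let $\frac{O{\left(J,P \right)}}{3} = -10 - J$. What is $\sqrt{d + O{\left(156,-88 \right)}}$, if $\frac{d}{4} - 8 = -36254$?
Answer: $i \sqrt{145482} \approx 381.42 i$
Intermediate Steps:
$O{\left(J,P \right)} = -30 - 3 J$ ($O{\left(J,P \right)} = 3 \left(-10 - J\right) = -30 - 3 J$)
$d = -144984$ ($d = 32 + 4 \left(-36254\right) = 32 - 145016 = -144984$)
$\sqrt{d + O{\left(156,-88 \right)}} = \sqrt{-144984 - 498} = \sqrt{-145482} = i \sqrt{145482}$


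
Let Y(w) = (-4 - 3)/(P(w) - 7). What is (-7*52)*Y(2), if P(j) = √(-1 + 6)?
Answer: -4459/11 - 637*√5/11 ≈ -534.85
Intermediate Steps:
P(j) = √5
Y(w) = -7/(-7 + √5) (Y(w) = (-4 - 3)/(√5 - 7) = -7/(-7 + √5))
(-7*52)*Y(2) = (-7*52)*(49/44 + 7*√5/44) = -364*(49/44 + 7*√5/44) = -4459/11 - 637*√5/11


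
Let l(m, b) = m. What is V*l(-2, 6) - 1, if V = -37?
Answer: 73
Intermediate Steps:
V*l(-2, 6) - 1 = -37*(-2) - 1 = 74 - 1 = 73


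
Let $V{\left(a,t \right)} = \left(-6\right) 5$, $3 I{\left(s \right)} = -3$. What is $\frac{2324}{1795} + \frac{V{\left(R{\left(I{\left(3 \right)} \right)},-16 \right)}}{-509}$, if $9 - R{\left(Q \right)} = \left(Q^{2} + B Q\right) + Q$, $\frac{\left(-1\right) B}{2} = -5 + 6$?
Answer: $\frac{1236766}{913655} \approx 1.3536$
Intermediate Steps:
$I{\left(s \right)} = -1$ ($I{\left(s \right)} = \frac{1}{3} \left(-3\right) = -1$)
$B = -2$ ($B = - 2 \left(-5 + 6\right) = \left(-2\right) 1 = -2$)
$R{\left(Q \right)} = 9 + Q - Q^{2}$ ($R{\left(Q \right)} = 9 - \left(\left(Q^{2} - 2 Q\right) + Q\right) = 9 - \left(Q^{2} - Q\right) = 9 + Q - Q^{2}$)
$V{\left(a,t \right)} = -30$
$\frac{2324}{1795} + \frac{V{\left(R{\left(I{\left(3 \right)} \right)},-16 \right)}}{-509} = \frac{2324}{1795} - \frac{30}{-509} = 2324 \cdot \frac{1}{1795} - - \frac{30}{509} = \frac{2324}{1795} + \frac{30}{509} = \frac{1236766}{913655}$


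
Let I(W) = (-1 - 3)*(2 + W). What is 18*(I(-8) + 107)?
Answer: 2358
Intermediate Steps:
I(W) = -8 - 4*W (I(W) = -4*(2 + W) = -8 - 4*W)
18*(I(-8) + 107) = 18*((-8 - 4*(-8)) + 107) = 18*((-8 + 32) + 107) = 18*(24 + 107) = 18*131 = 2358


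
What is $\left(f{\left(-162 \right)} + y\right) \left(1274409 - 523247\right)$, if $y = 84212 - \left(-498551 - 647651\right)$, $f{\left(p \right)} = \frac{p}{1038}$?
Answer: $\frac{159893541423390}{173} \approx 9.2424 \cdot 10^{11}$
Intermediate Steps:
$f{\left(p \right)} = \frac{p}{1038}$ ($f{\left(p \right)} = p \frac{1}{1038} = \frac{p}{1038}$)
$y = 1230414$ ($y = 84212 - \left(-498551 - 647651\right) = 84212 - -1146202 = 84212 + 1146202 = 1230414$)
$\left(f{\left(-162 \right)} + y\right) \left(1274409 - 523247\right) = \left(\frac{1}{1038} \left(-162\right) + 1230414\right) \left(1274409 - 523247\right) = \left(- \frac{27}{173} + 1230414\right) 751162 = \frac{212861595}{173} \cdot 751162 = \frac{159893541423390}{173}$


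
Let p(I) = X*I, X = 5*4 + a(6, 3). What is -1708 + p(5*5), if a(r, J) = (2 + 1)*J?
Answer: -983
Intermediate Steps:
a(r, J) = 3*J
X = 29 (X = 5*4 + 3*3 = 20 + 9 = 29)
p(I) = 29*I
-1708 + p(5*5) = -1708 + 29*(5*5) = -1708 + 29*25 = -1708 + 725 = -983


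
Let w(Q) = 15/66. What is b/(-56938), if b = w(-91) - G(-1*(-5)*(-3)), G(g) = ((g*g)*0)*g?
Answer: -5/1252636 ≈ -3.9916e-6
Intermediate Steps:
w(Q) = 5/22 (w(Q) = 15*(1/66) = 5/22)
G(g) = 0 (G(g) = (g²*0)*g = 0*g = 0)
b = 5/22 (b = 5/22 - 1*0 = 5/22 + 0 = 5/22 ≈ 0.22727)
b/(-56938) = (5/22)/(-56938) = (5/22)*(-1/56938) = -5/1252636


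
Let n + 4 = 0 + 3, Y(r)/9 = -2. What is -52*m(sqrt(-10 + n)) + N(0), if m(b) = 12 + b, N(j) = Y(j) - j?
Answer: -642 - 52*I*sqrt(11) ≈ -642.0 - 172.46*I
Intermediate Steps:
Y(r) = -18 (Y(r) = 9*(-2) = -18)
n = -1 (n = -4 + (0 + 3) = -4 + 3 = -1)
N(j) = -18 - j
-52*m(sqrt(-10 + n)) + N(0) = -52*(12 + sqrt(-10 - 1)) + (-18 - 1*0) = -52*(12 + sqrt(-11)) + (-18 + 0) = -52*(12 + I*sqrt(11)) - 18 = (-624 - 52*I*sqrt(11)) - 18 = -642 - 52*I*sqrt(11)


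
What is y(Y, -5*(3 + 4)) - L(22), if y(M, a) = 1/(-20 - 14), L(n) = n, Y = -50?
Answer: -749/34 ≈ -22.029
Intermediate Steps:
y(M, a) = -1/34 (y(M, a) = 1/(-34) = -1/34)
y(Y, -5*(3 + 4)) - L(22) = -1/34 - 1*22 = -1/34 - 22 = -749/34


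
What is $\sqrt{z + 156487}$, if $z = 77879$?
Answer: $\sqrt{234366} \approx 484.11$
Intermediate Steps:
$\sqrt{z + 156487} = \sqrt{77879 + 156487} = \sqrt{234366}$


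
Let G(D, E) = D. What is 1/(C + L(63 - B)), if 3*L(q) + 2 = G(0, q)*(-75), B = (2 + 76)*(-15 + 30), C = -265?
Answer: -3/797 ≈ -0.0037641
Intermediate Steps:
B = 1170 (B = 78*15 = 1170)
L(q) = -2/3 (L(q) = -2/3 + (0*(-75))/3 = -2/3 + (1/3)*0 = -2/3 + 0 = -2/3)
1/(C + L(63 - B)) = 1/(-265 - 2/3) = 1/(-797/3) = -3/797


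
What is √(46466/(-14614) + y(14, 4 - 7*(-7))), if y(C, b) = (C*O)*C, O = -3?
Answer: I*√31564405943/7307 ≈ 24.314*I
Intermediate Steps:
y(C, b) = -3*C² (y(C, b) = (C*(-3))*C = (-3*C)*C = -3*C²)
√(46466/(-14614) + y(14, 4 - 7*(-7))) = √(46466/(-14614) - 3*14²) = √(46466*(-1/14614) - 3*196) = √(-23233/7307 - 588) = √(-4319749/7307) = I*√31564405943/7307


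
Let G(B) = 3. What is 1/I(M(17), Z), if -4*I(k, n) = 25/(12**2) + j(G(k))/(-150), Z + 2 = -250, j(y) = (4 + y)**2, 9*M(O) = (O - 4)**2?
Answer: 14400/551 ≈ 26.134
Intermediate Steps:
M(O) = (-4 + O)**2/9 (M(O) = (O - 4)**2/9 = (-4 + O)**2/9)
Z = -252 (Z = -2 - 250 = -252)
I(k, n) = 551/14400 (I(k, n) = -(25/(12**2) + (4 + 3)**2/(-150))/4 = -(25/144 + 7**2*(-1/150))/4 = -(25*(1/144) + 49*(-1/150))/4 = -(25/144 - 49/150)/4 = -1/4*(-551/3600) = 551/14400)
1/I(M(17), Z) = 1/(551/14400) = 14400/551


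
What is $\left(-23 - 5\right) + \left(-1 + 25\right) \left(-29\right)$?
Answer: $-724$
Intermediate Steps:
$\left(-23 - 5\right) + \left(-1 + 25\right) \left(-29\right) = \left(-23 - 5\right) + 24 \left(-29\right) = -28 - 696 = -724$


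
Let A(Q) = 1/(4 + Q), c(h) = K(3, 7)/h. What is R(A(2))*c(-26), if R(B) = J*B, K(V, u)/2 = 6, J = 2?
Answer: -2/13 ≈ -0.15385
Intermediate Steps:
K(V, u) = 12 (K(V, u) = 2*6 = 12)
c(h) = 12/h
R(B) = 2*B
R(A(2))*c(-26) = (2/(4 + 2))*(12/(-26)) = (2/6)*(12*(-1/26)) = (2*(⅙))*(-6/13) = (⅓)*(-6/13) = -2/13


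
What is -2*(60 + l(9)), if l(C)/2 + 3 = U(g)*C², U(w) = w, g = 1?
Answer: -432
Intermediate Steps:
l(C) = -6 + 2*C² (l(C) = -6 + 2*(1*C²) = -6 + 2*C²)
-2*(60 + l(9)) = -2*(60 + (-6 + 2*9²)) = -2*(60 + (-6 + 2*81)) = -2*(60 + (-6 + 162)) = -2*(60 + 156) = -2*216 = -432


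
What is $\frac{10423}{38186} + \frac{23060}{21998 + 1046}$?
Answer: $\frac{280189193}{219989546} \approx 1.2736$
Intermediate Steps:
$\frac{10423}{38186} + \frac{23060}{21998 + 1046} = 10423 \cdot \frac{1}{38186} + \frac{23060}{23044} = \frac{10423}{38186} + 23060 \cdot \frac{1}{23044} = \frac{10423}{38186} + \frac{5765}{5761} = \frac{280189193}{219989546}$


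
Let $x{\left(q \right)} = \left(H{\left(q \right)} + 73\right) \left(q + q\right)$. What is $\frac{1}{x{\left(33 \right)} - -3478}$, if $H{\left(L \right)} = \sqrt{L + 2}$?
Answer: $\frac{2074}{17167789} - \frac{33 \sqrt{35}}{34335578} \approx 0.00011512$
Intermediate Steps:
$H{\left(L \right)} = \sqrt{2 + L}$
$x{\left(q \right)} = 2 q \left(73 + \sqrt{2 + q}\right)$ ($x{\left(q \right)} = \left(\sqrt{2 + q} + 73\right) \left(q + q\right) = \left(73 + \sqrt{2 + q}\right) 2 q = 2 q \left(73 + \sqrt{2 + q}\right)$)
$\frac{1}{x{\left(33 \right)} - -3478} = \frac{1}{2 \cdot 33 \left(73 + \sqrt{2 + 33}\right) - -3478} = \frac{1}{2 \cdot 33 \left(73 + \sqrt{35}\right) + 3478} = \frac{1}{\left(4818 + 66 \sqrt{35}\right) + 3478} = \frac{1}{8296 + 66 \sqrt{35}}$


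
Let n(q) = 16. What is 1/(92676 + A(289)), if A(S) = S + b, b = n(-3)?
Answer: 1/92981 ≈ 1.0755e-5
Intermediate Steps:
b = 16
A(S) = 16 + S (A(S) = S + 16 = 16 + S)
1/(92676 + A(289)) = 1/(92676 + (16 + 289)) = 1/(92676 + 305) = 1/92981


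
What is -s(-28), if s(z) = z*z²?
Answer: 21952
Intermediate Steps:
s(z) = z³
-s(-28) = -1*(-28)³ = -1*(-21952) = 21952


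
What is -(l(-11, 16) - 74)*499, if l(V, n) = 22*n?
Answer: -138722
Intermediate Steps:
-(l(-11, 16) - 74)*499 = -(22*16 - 74)*499 = -(352 - 74)*499 = -278*499 = -1*138722 = -138722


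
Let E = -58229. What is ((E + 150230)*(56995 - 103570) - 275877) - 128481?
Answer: -4285350933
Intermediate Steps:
((E + 150230)*(56995 - 103570) - 275877) - 128481 = ((-58229 + 150230)*(56995 - 103570) - 275877) - 128481 = (92001*(-46575) - 275877) - 128481 = (-4284946575 - 275877) - 128481 = -4285222452 - 128481 = -4285350933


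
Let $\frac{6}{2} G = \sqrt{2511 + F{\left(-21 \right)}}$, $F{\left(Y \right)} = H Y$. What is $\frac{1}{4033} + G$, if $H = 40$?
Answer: $\frac{1}{4033} + \frac{\sqrt{1671}}{3} \approx 13.626$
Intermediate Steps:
$F{\left(Y \right)} = 40 Y$
$G = \frac{\sqrt{1671}}{3}$ ($G = \frac{\sqrt{2511 + 40 \left(-21\right)}}{3} = \frac{\sqrt{2511 - 840}}{3} = \frac{\sqrt{1671}}{3} \approx 13.626$)
$\frac{1}{4033} + G = \frac{1}{4033} + \frac{\sqrt{1671}}{3}$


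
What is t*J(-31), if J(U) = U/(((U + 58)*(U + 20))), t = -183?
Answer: -1891/99 ≈ -19.101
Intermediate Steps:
J(U) = U/((20 + U)*(58 + U)) (J(U) = U/(((58 + U)*(20 + U))) = U/(((20 + U)*(58 + U))) = U*(1/((20 + U)*(58 + U))) = U/((20 + U)*(58 + U)))
t*J(-31) = -(-5673)/(1160 + (-31)**2 + 78*(-31)) = -(-5673)/(1160 + 961 - 2418) = -(-5673)/(-297) = -(-5673)*(-1)/297 = -183*31/297 = -1891/99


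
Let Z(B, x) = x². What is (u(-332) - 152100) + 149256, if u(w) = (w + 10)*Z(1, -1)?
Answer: -3166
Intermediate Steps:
u(w) = 10 + w (u(w) = (w + 10)*(-1)² = (10 + w)*1 = 10 + w)
(u(-332) - 152100) + 149256 = ((10 - 332) - 152100) + 149256 = (-322 - 152100) + 149256 = -152422 + 149256 = -3166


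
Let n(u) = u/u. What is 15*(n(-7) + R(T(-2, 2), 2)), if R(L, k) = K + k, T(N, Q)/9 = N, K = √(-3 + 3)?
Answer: 45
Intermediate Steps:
K = 0 (K = √0 = 0)
n(u) = 1
T(N, Q) = 9*N
R(L, k) = k (R(L, k) = 0 + k = k)
15*(n(-7) + R(T(-2, 2), 2)) = 15*(1 + 2) = 15*3 = 45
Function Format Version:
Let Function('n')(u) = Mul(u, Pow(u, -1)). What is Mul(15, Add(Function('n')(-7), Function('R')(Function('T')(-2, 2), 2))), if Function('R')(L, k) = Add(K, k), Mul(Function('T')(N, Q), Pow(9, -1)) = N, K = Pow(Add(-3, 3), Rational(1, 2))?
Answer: 45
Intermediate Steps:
K = 0 (K = Pow(0, Rational(1, 2)) = 0)
Function('n')(u) = 1
Function('T')(N, Q) = Mul(9, N)
Function('R')(L, k) = k (Function('R')(L, k) = Add(0, k) = k)
Mul(15, Add(Function('n')(-7), Function('R')(Function('T')(-2, 2), 2))) = Mul(15, Add(1, 2)) = Mul(15, 3) = 45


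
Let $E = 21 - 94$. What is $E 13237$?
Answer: $-966301$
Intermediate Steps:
$E = -73$ ($E = 21 - 94 = -73$)
$E 13237 = \left(-73\right) 13237 = -966301$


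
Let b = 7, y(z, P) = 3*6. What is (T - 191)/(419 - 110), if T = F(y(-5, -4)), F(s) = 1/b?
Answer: -1336/2163 ≈ -0.61766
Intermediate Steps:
y(z, P) = 18
F(s) = 1/7
T = 1/7 ≈ 0.14286
(T - 191)/(419 - 110) = (1/7 - 191)/(419 - 110) = -1336/7/309 = -1336/7*1/309 = -1336/2163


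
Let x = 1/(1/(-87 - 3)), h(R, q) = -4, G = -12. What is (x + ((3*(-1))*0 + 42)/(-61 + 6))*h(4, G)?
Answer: 19968/55 ≈ 363.05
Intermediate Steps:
x = -90 (x = 1/(1/(-90)) = 1/(-1/90) = -90)
(x + ((3*(-1))*0 + 42)/(-61 + 6))*h(4, G) = (-90 + ((3*(-1))*0 + 42)/(-61 + 6))*(-4) = (-90 + (-3*0 + 42)/(-55))*(-4) = (-90 + (0 + 42)*(-1/55))*(-4) = (-90 + 42*(-1/55))*(-4) = (-90 - 42/55)*(-4) = -4992/55*(-4) = 19968/55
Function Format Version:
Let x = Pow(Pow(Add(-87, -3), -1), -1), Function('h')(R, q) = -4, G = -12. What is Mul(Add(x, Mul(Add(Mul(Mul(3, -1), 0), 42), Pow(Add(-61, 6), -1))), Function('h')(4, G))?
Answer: Rational(19968, 55) ≈ 363.05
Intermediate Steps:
x = -90 (x = Pow(Pow(-90, -1), -1) = Pow(Rational(-1, 90), -1) = -90)
Mul(Add(x, Mul(Add(Mul(Mul(3, -1), 0), 42), Pow(Add(-61, 6), -1))), Function('h')(4, G)) = Mul(Add(-90, Mul(Add(Mul(Mul(3, -1), 0), 42), Pow(Add(-61, 6), -1))), -4) = Mul(Add(-90, Mul(Add(Mul(-3, 0), 42), Pow(-55, -1))), -4) = Mul(Add(-90, Mul(Add(0, 42), Rational(-1, 55))), -4) = Mul(Add(-90, Mul(42, Rational(-1, 55))), -4) = Mul(Add(-90, Rational(-42, 55)), -4) = Mul(Rational(-4992, 55), -4) = Rational(19968, 55)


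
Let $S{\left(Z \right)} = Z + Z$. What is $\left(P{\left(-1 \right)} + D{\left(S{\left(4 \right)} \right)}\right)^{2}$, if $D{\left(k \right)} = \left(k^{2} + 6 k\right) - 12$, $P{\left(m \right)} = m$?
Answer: $9801$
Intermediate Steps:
$S{\left(Z \right)} = 2 Z$
$D{\left(k \right)} = -12 + k^{2} + 6 k$
$\left(P{\left(-1 \right)} + D{\left(S{\left(4 \right)} \right)}\right)^{2} = \left(-1 + \left(-12 + \left(2 \cdot 4\right)^{2} + 6 \cdot 2 \cdot 4\right)\right)^{2} = \left(-1 + \left(-12 + 8^{2} + 6 \cdot 8\right)\right)^{2} = \left(-1 + \left(-12 + 64 + 48\right)\right)^{2} = \left(-1 + 100\right)^{2} = 99^{2} = 9801$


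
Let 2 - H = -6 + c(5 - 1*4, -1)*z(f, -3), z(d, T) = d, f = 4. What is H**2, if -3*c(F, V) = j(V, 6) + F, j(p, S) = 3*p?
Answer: 256/9 ≈ 28.444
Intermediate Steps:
c(F, V) = -V - F/3 (c(F, V) = -(3*V + F)/3 = -(F + 3*V)/3 = -V - F/3)
H = 16/3 (H = 2 - (-6 + (-1*(-1) - (5 - 1*4)/3)*4) = 2 - (-6 + (1 - (5 - 4)/3)*4) = 2 - (-6 + (1 - 1/3*1)*4) = 2 - (-6 + (1 - 1/3)*4) = 2 - (-6 + (2/3)*4) = 2 - (-6 + 8/3) = 2 - 1*(-10/3) = 2 + 10/3 = 16/3 ≈ 5.3333)
H**2 = (16/3)**2 = 256/9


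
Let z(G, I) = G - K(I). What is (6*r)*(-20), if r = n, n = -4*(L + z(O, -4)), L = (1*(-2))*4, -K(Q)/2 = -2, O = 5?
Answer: -3360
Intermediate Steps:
K(Q) = 4 (K(Q) = -2*(-2) = 4)
z(G, I) = -4 + G (z(G, I) = G - 1*4 = G - 4 = -4 + G)
L = -8 (L = -2*4 = -8)
n = 28 (n = -4*(-8 + (-4 + 5)) = -4*(-8 + 1) = -4*(-7) = 28)
r = 28
(6*r)*(-20) = (6*28)*(-20) = 168*(-20) = -3360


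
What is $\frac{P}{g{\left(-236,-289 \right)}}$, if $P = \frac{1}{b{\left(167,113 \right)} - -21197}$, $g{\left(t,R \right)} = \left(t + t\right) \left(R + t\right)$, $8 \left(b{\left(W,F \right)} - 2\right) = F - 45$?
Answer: $\frac{1}{5255218500} \approx 1.9029 \cdot 10^{-10}$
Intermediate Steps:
$b{\left(W,F \right)} = - \frac{29}{8} + \frac{F}{8}$ ($b{\left(W,F \right)} = 2 + \frac{F - 45}{8} = 2 + \frac{-45 + F}{8} = 2 + \left(- \frac{45}{8} + \frac{F}{8}\right) = - \frac{29}{8} + \frac{F}{8}$)
$g{\left(t,R \right)} = 2 t \left(R + t\right)$
$P = \frac{2}{42415}$ ($P = \frac{1}{\left(- \frac{29}{8} + \frac{1}{8} \cdot 113\right) - -21197} = \frac{1}{\left(- \frac{29}{8} + \frac{113}{8}\right) + 21197} = \frac{1}{\frac{21}{2} + 21197} = \frac{1}{\frac{42415}{2}} = \frac{2}{42415} \approx 4.7153 \cdot 10^{-5}$)
$\frac{P}{g{\left(-236,-289 \right)}} = \frac{2}{42415 \cdot 2 \left(-236\right) \left(-289 - 236\right)} = \frac{2}{42415 \cdot 2 \left(-236\right) \left(-525\right)} = \frac{2}{42415 \cdot 247800} = \frac{2}{42415} \cdot \frac{1}{247800} = \frac{1}{5255218500}$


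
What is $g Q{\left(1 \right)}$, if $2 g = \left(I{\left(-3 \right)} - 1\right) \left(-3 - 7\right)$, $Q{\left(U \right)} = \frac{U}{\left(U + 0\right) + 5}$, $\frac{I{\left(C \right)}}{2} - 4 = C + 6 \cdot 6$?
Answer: $- \frac{365}{6} \approx -60.833$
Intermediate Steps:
$I{\left(C \right)} = 80 + 2 C$ ($I{\left(C \right)} = 8 + 2 \left(C + 6 \cdot 6\right) = 8 + 2 \left(C + 36\right) = 8 + 2 \left(36 + C\right) = 8 + \left(72 + 2 C\right) = 80 + 2 C$)
$Q{\left(U \right)} = \frac{U}{5 + U}$ ($Q{\left(U \right)} = \frac{U}{U + 5} = \frac{U}{5 + U}$)
$g = -365$ ($g = \frac{\left(\left(80 + 2 \left(-3\right)\right) - 1\right) \left(-3 - 7\right)}{2} = \frac{\left(\left(80 - 6\right) - 1\right) \left(-10\right)}{2} = \frac{\left(74 - 1\right) \left(-10\right)}{2} = \frac{73 \left(-10\right)}{2} = \frac{1}{2} \left(-730\right) = -365$)
$g Q{\left(1 \right)} = - 365 \cdot 1 \frac{1}{5 + 1} = - 365 \cdot 1 \cdot \frac{1}{6} = \left(-365\right) \frac{1}{6} = - \frac{365}{6}$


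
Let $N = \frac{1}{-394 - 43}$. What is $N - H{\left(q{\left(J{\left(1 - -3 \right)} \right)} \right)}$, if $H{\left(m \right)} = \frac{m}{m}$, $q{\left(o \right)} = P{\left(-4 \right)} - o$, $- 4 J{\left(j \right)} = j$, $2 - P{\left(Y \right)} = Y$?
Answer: $- \frac{438}{437} \approx -1.0023$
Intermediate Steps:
$N = - \frac{1}{437}$ ($N = \frac{1}{-437} = - \frac{1}{437} \approx -0.0022883$)
$P{\left(Y \right)} = 2 - Y$
$J{\left(j \right)} = - \frac{j}{4}$
$q{\left(o \right)} = 6 - o$ ($q{\left(o \right)} = \left(2 - -4\right) - o = \left(2 + 4\right) - o = 6 - o$)
$H{\left(m \right)} = 1$
$N - H{\left(q{\left(J{\left(1 - -3 \right)} \right)} \right)} = - \frac{1}{437} - 1 = - \frac{438}{437}$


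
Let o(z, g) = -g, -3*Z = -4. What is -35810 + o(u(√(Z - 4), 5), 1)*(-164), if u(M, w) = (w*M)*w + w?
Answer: -35646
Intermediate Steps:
Z = 4/3 (Z = -⅓*(-4) = 4/3 ≈ 1.3333)
u(M, w) = w + M*w² (u(M, w) = (M*w)*w + w = M*w² + w = w + M*w²)
-35810 + o(u(√(Z - 4), 5), 1)*(-164) = -35810 - 1*1*(-164) = -35810 - 1*(-164) = -35810 + 164 = -35646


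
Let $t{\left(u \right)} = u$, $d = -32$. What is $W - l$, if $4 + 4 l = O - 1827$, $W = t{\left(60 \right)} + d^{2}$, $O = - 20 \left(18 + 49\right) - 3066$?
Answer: $\frac{10573}{4} \approx 2643.3$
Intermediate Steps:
$O = -4406$ ($O = \left(-20\right) 67 - 3066 = -1340 - 3066 = -4406$)
$W = 1084$ ($W = 60 + \left(-32\right)^{2} = 60 + 1024 = 1084$)
$l = - \frac{6237}{4}$ ($l = -1 + \frac{-4406 - 1827}{4} = -1 + \frac{1}{4} \left(-6233\right) = -1 - \frac{6233}{4} = - \frac{6237}{4} \approx -1559.3$)
$W - l = 1084 - - \frac{6237}{4} = 1084 + \frac{6237}{4} = \frac{10573}{4}$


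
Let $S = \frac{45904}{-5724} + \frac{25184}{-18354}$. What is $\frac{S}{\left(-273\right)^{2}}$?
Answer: $- \frac{41111468}{326245405941} \approx -0.00012601$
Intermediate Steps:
$S = - \frac{41111468}{4377429}$ ($S = 45904 \left(- \frac{1}{5724}\right) + 25184 \left(- \frac{1}{18354}\right) = - \frac{11476}{1431} - \frac{12592}{9177} = - \frac{41111468}{4377429} \approx -9.3917$)
$\frac{S}{\left(-273\right)^{2}} = - \frac{41111468}{4377429 \left(-273\right)^{2}} = - \frac{41111468}{4377429 \cdot 74529} = \left(- \frac{41111468}{4377429}\right) \frac{1}{74529} = - \frac{41111468}{326245405941}$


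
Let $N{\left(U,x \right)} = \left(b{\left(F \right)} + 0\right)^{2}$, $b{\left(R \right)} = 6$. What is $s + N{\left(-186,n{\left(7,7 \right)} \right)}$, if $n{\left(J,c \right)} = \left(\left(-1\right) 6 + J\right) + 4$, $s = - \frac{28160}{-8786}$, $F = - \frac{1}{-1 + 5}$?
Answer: $\frac{172228}{4393} \approx 39.205$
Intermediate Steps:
$F = - \frac{1}{4} \approx -0.25$
$s = \frac{14080}{4393}$ ($s = \left(-28160\right) \left(- \frac{1}{8786}\right) = \frac{14080}{4393} \approx 3.2051$)
$n{\left(J,c \right)} = -2 + J$ ($n{\left(J,c \right)} = \left(-6 + J\right) + 4 = -2 + J$)
$N{\left(U,x \right)} = 36$ ($N{\left(U,x \right)} = \left(6 + 0\right)^{2} = 6^{2} = 36$)
$s + N{\left(-186,n{\left(7,7 \right)} \right)} = \frac{14080}{4393} + 36 = \frac{172228}{4393}$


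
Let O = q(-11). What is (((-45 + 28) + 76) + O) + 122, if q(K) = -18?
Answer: 163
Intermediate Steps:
O = -18
(((-45 + 28) + 76) + O) + 122 = (((-45 + 28) + 76) - 18) + 122 = ((-17 + 76) - 18) + 122 = (59 - 18) + 122 = 41 + 122 = 163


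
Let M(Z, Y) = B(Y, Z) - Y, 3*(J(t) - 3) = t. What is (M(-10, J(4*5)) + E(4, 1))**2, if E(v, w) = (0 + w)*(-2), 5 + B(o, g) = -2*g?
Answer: 100/9 ≈ 11.111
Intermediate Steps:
B(o, g) = -5 - 2*g
J(t) = 3 + t/3
E(v, w) = -2*w (E(v, w) = w*(-2) = -2*w)
M(Z, Y) = -5 - Y - 2*Z (M(Z, Y) = (-5 - 2*Z) - Y = -5 - Y - 2*Z)
(M(-10, J(4*5)) + E(4, 1))**2 = ((-5 - (3 + (4*5)/3) - 2*(-10)) - 2*1)**2 = ((-5 - (3 + (1/3)*20) + 20) - 2)**2 = ((-5 - (3 + 20/3) + 20) - 2)**2 = ((-5 - 1*29/3 + 20) - 2)**2 = ((-5 - 29/3 + 20) - 2)**2 = (16/3 - 2)**2 = (10/3)**2 = 100/9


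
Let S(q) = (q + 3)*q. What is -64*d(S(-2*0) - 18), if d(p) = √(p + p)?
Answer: -384*I ≈ -384.0*I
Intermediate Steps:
S(q) = q*(3 + q) (S(q) = (3 + q)*q = q*(3 + q))
d(p) = √2*√p (d(p) = √(2*p) = √2*√p)
-64*d(S(-2*0) - 18) = -64*√2*√((-2*0)*(3 - 2*0) - 18) = -64*√2*√(0*(3 + 0) - 18) = -64*√2*√(0*3 - 18) = -64*√2*√(0 - 18) = -64*√2*√(-18) = -64*√2*3*I*√2 = -384*I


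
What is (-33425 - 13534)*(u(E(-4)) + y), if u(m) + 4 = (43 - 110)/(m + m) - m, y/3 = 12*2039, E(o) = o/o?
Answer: -6890341029/2 ≈ -3.4452e+9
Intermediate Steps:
E(o) = 1
y = 73404 (y = 3*(12*2039) = 3*24468 = 73404)
u(m) = -4 - m - 67/(2*m) (u(m) = -4 + ((43 - 110)/(m + m) - m) = -4 + (-67*1/(2*m) - m) = -4 + (-67/(2*m) - m) = -4 + (-m - 67/(2*m)) = -4 - m - 67/(2*m))
(-33425 - 13534)*(u(E(-4)) + y) = (-33425 - 13534)*((-4 - 1*1 - 67/2/1) + 73404) = -46959*((-4 - 1 - 67/2*1) + 73404) = -46959*((-4 - 1 - 67/2) + 73404) = -46959*(-77/2 + 73404) = -46959*146731/2 = -6890341029/2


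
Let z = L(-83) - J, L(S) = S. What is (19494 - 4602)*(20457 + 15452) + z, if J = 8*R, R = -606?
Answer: 534761593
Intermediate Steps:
J = -4848 (J = 8*(-606) = -4848)
z = 4765 (z = -83 - 1*(-4848) = -83 + 4848 = 4765)
(19494 - 4602)*(20457 + 15452) + z = (19494 - 4602)*(20457 + 15452) + 4765 = 14892*35909 + 4765 = 534756828 + 4765 = 534761593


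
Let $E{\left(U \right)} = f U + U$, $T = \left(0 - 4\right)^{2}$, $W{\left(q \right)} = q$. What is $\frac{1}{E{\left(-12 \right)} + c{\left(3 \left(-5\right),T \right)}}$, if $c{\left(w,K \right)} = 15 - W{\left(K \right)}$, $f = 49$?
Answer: $- \frac{1}{601} \approx -0.0016639$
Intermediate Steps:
$T = 16$ ($T = \left(-4\right)^{2} = 16$)
$E{\left(U \right)} = 50 U$ ($E{\left(U \right)} = 49 U + U = 50 U$)
$c{\left(w,K \right)} = 15 - K$
$\frac{1}{E{\left(-12 \right)} + c{\left(3 \left(-5\right),T \right)}} = \frac{1}{50 \left(-12\right) + \left(15 - 16\right)} = \frac{1}{-600 + \left(15 - 16\right)} = \frac{1}{-600 - 1} = \frac{1}{-601} = - \frac{1}{601}$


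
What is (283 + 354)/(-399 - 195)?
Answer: -637/594 ≈ -1.0724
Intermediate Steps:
(283 + 354)/(-399 - 195) = 637/(-594) = 637*(-1/594) = -637/594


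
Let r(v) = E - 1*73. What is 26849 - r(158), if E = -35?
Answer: 26957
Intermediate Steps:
r(v) = -108 (r(v) = -35 - 1*73 = -35 - 73 = -108)
26849 - r(158) = 26849 - 1*(-108) = 26849 + 108 = 26957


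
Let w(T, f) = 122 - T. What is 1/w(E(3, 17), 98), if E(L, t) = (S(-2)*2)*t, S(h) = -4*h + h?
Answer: -1/82 ≈ -0.012195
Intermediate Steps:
S(h) = -3*h
E(L, t) = 12*t (E(L, t) = (-3*(-2)*2)*t = (6*2)*t = 12*t)
1/w(E(3, 17), 98) = 1/(122 - 12*17) = 1/(122 - 1*204) = 1/(122 - 204) = 1/(-82) = -1/82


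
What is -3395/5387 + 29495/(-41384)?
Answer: -299388245/222935608 ≈ -1.3429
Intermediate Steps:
-3395/5387 + 29495/(-41384) = -3395*1/5387 + 29495*(-1/41384) = -3395/5387 - 29495/41384 = -299388245/222935608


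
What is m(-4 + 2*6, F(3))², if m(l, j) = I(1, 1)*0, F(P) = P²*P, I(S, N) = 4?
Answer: 0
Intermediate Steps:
F(P) = P³
m(l, j) = 0 (m(l, j) = 4*0 = 0)
m(-4 + 2*6, F(3))² = 0² = 0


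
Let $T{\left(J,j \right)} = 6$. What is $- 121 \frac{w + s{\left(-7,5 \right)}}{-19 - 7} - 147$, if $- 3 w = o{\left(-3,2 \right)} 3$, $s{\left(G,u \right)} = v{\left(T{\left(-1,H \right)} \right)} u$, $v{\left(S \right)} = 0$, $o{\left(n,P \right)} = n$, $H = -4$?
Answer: $- \frac{3459}{26} \approx -133.04$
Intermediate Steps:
$s{\left(G,u \right)} = 0$ ($s{\left(G,u \right)} = 0 u = 0$)
$w = 3$ ($w = - \frac{\left(-3\right) 3}{3} = \left(- \frac{1}{3}\right) \left(-9\right) = 3$)
$- 121 \frac{w + s{\left(-7,5 \right)}}{-19 - 7} - 147 = - 121 \frac{3 + 0}{-19 - 7} - 147 = - 121 \frac{3}{-26} - 147 = - 121 \cdot 3 \left(- \frac{1}{26}\right) - 147 = \left(-121\right) \left(- \frac{3}{26}\right) - 147 = \frac{363}{26} - 147 = - \frac{3459}{26}$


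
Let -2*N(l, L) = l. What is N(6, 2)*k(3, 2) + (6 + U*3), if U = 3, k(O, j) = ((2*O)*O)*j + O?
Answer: -102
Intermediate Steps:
k(O, j) = O + 2*j*O**2 (k(O, j) = (2*O**2)*j + O = 2*j*O**2 + O = O + 2*j*O**2)
N(l, L) = -l/2
N(6, 2)*k(3, 2) + (6 + U*3) = (-1/2*6)*(3*(1 + 2*3*2)) + (6 + 3*3) = -9*(1 + 12) + (6 + 9) = -9*13 + 15 = -3*39 + 15 = -117 + 15 = -102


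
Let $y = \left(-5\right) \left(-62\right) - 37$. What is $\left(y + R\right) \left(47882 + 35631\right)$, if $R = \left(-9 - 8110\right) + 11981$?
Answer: $345326255$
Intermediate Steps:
$y = 273$ ($y = 310 - 37 = 273$)
$R = 3862$ ($R = -8119 + 11981 = 3862$)
$\left(y + R\right) \left(47882 + 35631\right) = \left(273 + 3862\right) \left(47882 + 35631\right) = 4135 \cdot 83513 = 345326255$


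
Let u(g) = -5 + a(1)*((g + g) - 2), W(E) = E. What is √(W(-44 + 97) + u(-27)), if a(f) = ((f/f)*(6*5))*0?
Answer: 4*√3 ≈ 6.9282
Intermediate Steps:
a(f) = 0 (a(f) = (1*30)*0 = 30*0 = 0)
u(g) = -5 (u(g) = -5 + 0*((g + g) - 2) = -5 + 0*(2*g - 2) = -5 + 0*(-2 + 2*g) = -5 + 0 = -5)
√(W(-44 + 97) + u(-27)) = √((-44 + 97) - 5) = √(53 - 5) = √48 = 4*√3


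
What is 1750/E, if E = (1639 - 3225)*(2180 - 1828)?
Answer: -875/279136 ≈ -0.0031347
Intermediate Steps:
E = -558272 (E = -1586*352 = -558272)
1750/E = 1750/(-558272) = 1750*(-1/558272) = -875/279136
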